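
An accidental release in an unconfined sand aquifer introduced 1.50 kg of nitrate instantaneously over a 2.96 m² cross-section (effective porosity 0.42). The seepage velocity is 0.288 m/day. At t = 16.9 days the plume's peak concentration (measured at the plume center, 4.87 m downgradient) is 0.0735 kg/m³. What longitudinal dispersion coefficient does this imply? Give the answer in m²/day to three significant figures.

1.27 m²/day

At the plume center C_max = M/(n_e·A·√(4πDt)), so D = M²/(4πt·(n_e·A·C_max)²).
n_e·A·C_max = 0.42 × 2.96 × 0.0735 = 0.09138 kg/m.
D = 1.50²/(4π × 16.9 × 0.09138²) = 1.27 m²/day.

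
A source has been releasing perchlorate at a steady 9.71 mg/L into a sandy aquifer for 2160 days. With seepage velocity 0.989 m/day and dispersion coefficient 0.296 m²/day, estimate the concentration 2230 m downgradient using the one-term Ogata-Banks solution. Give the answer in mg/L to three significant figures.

0.0424 mg/L

For a continuous step input, C/C₀ ≈ ½·erfc((x−vt)/(2√(Dt))).
vt = 0.989 × 2160 = 2136.24 m and 2√(Dt) = 2√(0.296 × 2160) = 50.57 m.
Argument (x−vt)/(2√(Dt)) = (2230 − 2136.24)/50.57 = 1.854; ½·erfc(1.854) = 0.004371.
C = 9.71 × 0.004371 = 0.0424 mg/L.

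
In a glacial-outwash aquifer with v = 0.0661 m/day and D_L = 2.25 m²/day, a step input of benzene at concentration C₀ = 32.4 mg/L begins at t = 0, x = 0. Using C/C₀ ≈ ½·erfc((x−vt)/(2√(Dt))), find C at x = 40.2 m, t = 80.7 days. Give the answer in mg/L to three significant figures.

For a continuous step input, C/C₀ ≈ ½·erfc((x−vt)/(2√(Dt))).
vt = 0.0661 × 80.7 = 5.33427 m and 2√(Dt) = 2√(2.25 × 80.7) = 26.95 m.
Argument (x−vt)/(2√(Dt)) = (40.2 − 5.33427)/26.95 = 1.294; ½·erfc(1.294) = 0.03363.
C = 32.4 × 0.03363 = 1.09 mg/L.

1.09 mg/L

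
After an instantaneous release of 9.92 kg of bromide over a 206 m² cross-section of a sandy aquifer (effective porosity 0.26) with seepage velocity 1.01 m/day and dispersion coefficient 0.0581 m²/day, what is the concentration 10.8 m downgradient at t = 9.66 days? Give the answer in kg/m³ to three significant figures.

For an instantaneous plane source, C(x,t) = M/(n_e·A·√(4πDt)) · exp(−(x−vt)²/(4Dt)), with n_e·A the pore (flow) area.
Plume center vt = 1.01 × 9.66 = 9.7566 m, so the well at 10.8 m is 1.0434 m downgradient of the peak.
√(4πDt) = 2.656 m, giving peak height M/(n_e·A·√(4πDt)) = 9.92/(0.26 × 206 × 2.656) = 0.06973 kg/m³.
(x−vt)²/(4Dt) = (1.0434)²/(4 × 0.0581 × 9.66) = 0.4849; exp(−0.4849) = 0.6158.
C = 0.06973 × 0.6158 = 0.0429 kg/m³.

0.0429 kg/m³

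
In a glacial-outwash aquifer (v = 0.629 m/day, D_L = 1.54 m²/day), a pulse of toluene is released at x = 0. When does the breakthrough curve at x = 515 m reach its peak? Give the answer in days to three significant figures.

For the 1D instantaneous-source solution, setting ∂C/∂t = 0 at fixed x gives v²t² + 2Dt − x² = 0, so t = (√(D² + v²x²) − D)/v².
√(D² + v²x²) = √(1.54² + 0.629² × 515²) = 323.9; v² = 0.395641.
t = (323.9 − 1.54)/0.395641 = 815 days (vs. the pure-advection estimate x/v = 819 d).

815 days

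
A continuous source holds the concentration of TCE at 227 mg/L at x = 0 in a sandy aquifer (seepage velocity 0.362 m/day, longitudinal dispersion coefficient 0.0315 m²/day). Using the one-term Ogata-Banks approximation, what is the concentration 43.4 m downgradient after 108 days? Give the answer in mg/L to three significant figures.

11.2 mg/L

For a continuous step input, C/C₀ ≈ ½·erfc((x−vt)/(2√(Dt))).
vt = 0.362 × 108 = 39.096 m and 2√(Dt) = 2√(0.0315 × 108) = 3.689 m.
Argument (x−vt)/(2√(Dt)) = (43.4 − 39.096)/3.689 = 1.167; ½·erfc(1.167) = 0.04943.
C = 227 × 0.04943 = 11.2 mg/L.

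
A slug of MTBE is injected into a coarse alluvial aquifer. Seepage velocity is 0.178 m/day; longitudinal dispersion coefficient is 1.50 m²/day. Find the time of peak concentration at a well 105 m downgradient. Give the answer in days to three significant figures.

544 days

For the 1D instantaneous-source solution, setting ∂C/∂t = 0 at fixed x gives v²t² + 2Dt − x² = 0, so t = (√(D² + v²x²) − D)/v².
√(D² + v²x²) = √(1.50² + 0.178² × 105²) = 18.75; v² = 0.031684.
t = (18.75 − 1.50)/0.031684 = 544 days (vs. the pure-advection estimate x/v = 590 d).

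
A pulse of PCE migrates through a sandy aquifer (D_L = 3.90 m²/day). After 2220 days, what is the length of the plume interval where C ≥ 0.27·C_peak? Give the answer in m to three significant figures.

The plume is Gaussian with σ = √(2Dt) = √(2 × 3.90 × 2220) = 131.6 m.
C/C_peak = exp(−Δx²/(2σ²)) = 0.27 ⇒ Δx = σ·√(−2 ln 0.27) = 131.6 × 1.618 = 212.9 m.
Width = 2Δx = 426 m.

426 m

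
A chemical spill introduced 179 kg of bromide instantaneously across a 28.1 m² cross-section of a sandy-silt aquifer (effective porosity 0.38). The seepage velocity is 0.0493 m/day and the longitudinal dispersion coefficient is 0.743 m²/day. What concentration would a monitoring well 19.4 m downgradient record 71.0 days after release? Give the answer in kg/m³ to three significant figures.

For an instantaneous plane source, C(x,t) = M/(n_e·A·√(4πDt)) · exp(−(x−vt)²/(4Dt)), with n_e·A the pore (flow) area.
Plume center vt = 0.0493 × 71.0 = 3.5003 m, so the well at 19.4 m is 15.8997 m downgradient of the peak.
√(4πDt) = 25.75 m, giving peak height M/(n_e·A·√(4πDt)) = 179/(0.38 × 28.1 × 25.75) = 0.6510 kg/m³.
(x−vt)²/(4Dt) = (15.8997)²/(4 × 0.743 × 71.0) = 1.198; exp(−1.198) = 0.3018.
C = 0.6510 × 0.3018 = 0.196 kg/m³.

0.196 kg/m³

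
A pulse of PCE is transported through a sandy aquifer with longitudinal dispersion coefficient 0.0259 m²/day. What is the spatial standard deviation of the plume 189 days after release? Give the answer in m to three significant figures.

3.13 m

Dispersive spreading gives a Gaussian with σ² = 2Dt; advection only shifts the center.
σ = √(2 × 0.0259 × 189) = 3.13 m.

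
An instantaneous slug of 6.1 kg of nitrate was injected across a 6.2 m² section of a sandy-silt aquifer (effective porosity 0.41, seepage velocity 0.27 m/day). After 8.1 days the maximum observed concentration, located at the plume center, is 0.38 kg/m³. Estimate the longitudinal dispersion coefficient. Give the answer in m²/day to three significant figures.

0.392 m²/day

At the plume center C_max = M/(n_e·A·√(4πDt)), so D = M²/(4πt·(n_e·A·C_max)²).
n_e·A·C_max = 0.41 × 6.2 × 0.38 = 0.9660 kg/m.
D = 6.1²/(4π × 8.1 × 0.9660²) = 0.392 m²/day.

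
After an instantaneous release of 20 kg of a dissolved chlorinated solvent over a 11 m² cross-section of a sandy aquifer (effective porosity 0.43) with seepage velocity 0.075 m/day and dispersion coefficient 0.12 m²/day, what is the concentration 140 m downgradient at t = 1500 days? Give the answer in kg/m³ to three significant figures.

For an instantaneous plane source, C(x,t) = M/(n_e·A·√(4πDt)) · exp(−(x−vt)²/(4Dt)), with n_e·A the pore (flow) area.
Plume center vt = 0.075 × 1500 = 112.5 m, so the well at 140 m is 27.5 m downgradient of the peak.
√(4πDt) = 47.56 m, giving peak height M/(n_e·A·√(4πDt)) = 20/(0.43 × 11 × 47.56) = 0.08891 kg/m³.
(x−vt)²/(4Dt) = (27.5)²/(4 × 0.12 × 1500) = 1.050; exp(−1.050) = 0.3499.
C = 0.08891 × 0.3499 = 0.0311 kg/m³.

0.0311 kg/m³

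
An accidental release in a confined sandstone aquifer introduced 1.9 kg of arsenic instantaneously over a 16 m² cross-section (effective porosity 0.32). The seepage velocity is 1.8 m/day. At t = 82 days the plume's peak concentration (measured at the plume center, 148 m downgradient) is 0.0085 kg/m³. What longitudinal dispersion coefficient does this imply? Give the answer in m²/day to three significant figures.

1.85 m²/day

At the plume center C_max = M/(n_e·A·√(4πDt)), so D = M²/(4πt·(n_e·A·C_max)²).
n_e·A·C_max = 0.32 × 16 × 0.0085 = 0.04352 kg/m.
D = 1.9²/(4π × 82 × 0.04352²) = 1.85 m²/day.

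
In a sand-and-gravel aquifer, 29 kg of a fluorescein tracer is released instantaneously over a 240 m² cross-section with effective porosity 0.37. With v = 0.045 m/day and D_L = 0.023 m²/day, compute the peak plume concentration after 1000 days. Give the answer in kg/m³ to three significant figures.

The peak of an instantaneous 1D plume sits at x = vt; there the Gaussian factor is 1 and C_max = M/(n_e·A·√(4πDt)), where n_e·A is the pore area the mass is dissolved in.
√(4πDt) = √(4π × 0.023 × 1000) = 17.00 m, so C_max = 29/(0.37 × 240 × 17.00) = 0.0192 kg/m³.

0.0192 kg/m³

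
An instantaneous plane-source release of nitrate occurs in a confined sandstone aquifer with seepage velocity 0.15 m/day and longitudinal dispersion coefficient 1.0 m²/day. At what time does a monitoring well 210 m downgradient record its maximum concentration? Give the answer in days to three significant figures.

For the 1D instantaneous-source solution, setting ∂C/∂t = 0 at fixed x gives v²t² + 2Dt − x² = 0, so t = (√(D² + v²x²) − D)/v².
√(D² + v²x²) = √(1.0² + 0.15² × 210²) = 31.52; v² = 0.0225.
t = (31.52 − 1.0)/0.0225 = 1360 days (vs. the pure-advection estimate x/v = 1400 d).

1360 days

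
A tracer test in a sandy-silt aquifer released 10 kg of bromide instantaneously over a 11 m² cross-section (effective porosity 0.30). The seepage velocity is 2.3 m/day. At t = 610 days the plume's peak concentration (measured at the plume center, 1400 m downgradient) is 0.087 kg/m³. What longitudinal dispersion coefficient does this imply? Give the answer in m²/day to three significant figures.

0.158 m²/day

At the plume center C_max = M/(n_e·A·√(4πDt)), so D = M²/(4πt·(n_e·A·C_max)²).
n_e·A·C_max = 0.30 × 11 × 0.087 = 0.2871 kg/m.
D = 10²/(4π × 610 × 0.2871²) = 0.158 m²/day.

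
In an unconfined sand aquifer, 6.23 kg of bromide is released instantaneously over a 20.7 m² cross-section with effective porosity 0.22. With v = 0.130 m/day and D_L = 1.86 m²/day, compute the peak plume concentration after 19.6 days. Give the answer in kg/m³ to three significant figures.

0.0639 kg/m³

The peak of an instantaneous 1D plume sits at x = vt; there the Gaussian factor is 1 and C_max = M/(n_e·A·√(4πDt)), where n_e·A is the pore area the mass is dissolved in.
√(4πDt) = √(4π × 1.86 × 19.6) = 21.40 m, so C_max = 6.23/(0.22 × 20.7 × 21.40) = 0.0639 kg/m³.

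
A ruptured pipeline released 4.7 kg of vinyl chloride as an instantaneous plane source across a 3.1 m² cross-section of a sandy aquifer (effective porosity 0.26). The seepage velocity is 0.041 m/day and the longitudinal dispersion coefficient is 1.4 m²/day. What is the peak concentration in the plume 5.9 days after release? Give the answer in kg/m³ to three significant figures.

0.572 kg/m³

The peak of an instantaneous 1D plume sits at x = vt; there the Gaussian factor is 1 and C_max = M/(n_e·A·√(4πDt)), where n_e·A is the pore area the mass is dissolved in.
√(4πDt) = √(4π × 1.4 × 5.9) = 10.19 m, so C_max = 4.7/(0.26 × 3.1 × 10.19) = 0.572 kg/m³.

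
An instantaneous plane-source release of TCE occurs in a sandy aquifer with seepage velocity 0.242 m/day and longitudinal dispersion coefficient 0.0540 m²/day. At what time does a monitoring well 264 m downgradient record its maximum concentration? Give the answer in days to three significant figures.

For the 1D instantaneous-source solution, setting ∂C/∂t = 0 at fixed x gives v²t² + 2Dt − x² = 0, so t = (√(D² + v²x²) − D)/v².
√(D² + v²x²) = √(0.0540² + 0.242² × 264²) = 63.89; v² = 0.058564.
t = (63.89 − 0.0540)/0.058564 = 1090 days (vs. the pure-advection estimate x/v = 1090 d).

1090 days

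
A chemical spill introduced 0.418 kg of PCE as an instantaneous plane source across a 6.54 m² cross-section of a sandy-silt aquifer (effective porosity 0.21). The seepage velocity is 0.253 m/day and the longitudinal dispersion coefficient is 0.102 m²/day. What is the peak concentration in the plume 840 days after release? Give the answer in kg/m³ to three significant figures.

The peak of an instantaneous 1D plume sits at x = vt; there the Gaussian factor is 1 and C_max = M/(n_e·A·√(4πDt)), where n_e·A is the pore area the mass is dissolved in.
√(4πDt) = √(4π × 0.102 × 840) = 32.81 m, so C_max = 0.418/(0.21 × 6.54 × 32.81) = 0.00928 kg/m³.

0.00928 kg/m³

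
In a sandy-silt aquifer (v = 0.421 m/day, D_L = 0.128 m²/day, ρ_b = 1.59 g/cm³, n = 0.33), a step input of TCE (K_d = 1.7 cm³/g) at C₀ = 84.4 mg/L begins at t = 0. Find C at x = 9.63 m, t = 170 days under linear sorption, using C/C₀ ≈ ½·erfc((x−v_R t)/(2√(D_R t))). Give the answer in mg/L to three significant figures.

Retardation factor R = 1 + ρ_b·K_d/n = 1 + 1.59 × 1.7/0.33 = 9.191.
Sorption retards both mechanisms: v_R = v/R = 0.04581 m/day, D_R = D/R = 0.01393 m²/day.
v_R·t = 0.04581 × 170 = 7.7877 m; 2√(D_R t) = 3.078 m; argument = (9.63 − 7.7877)/3.078 = 0.5985.
C = C₀ × ½·erfc(0.5985) = 84.4 × 0.1987 = 16.8 mg/L.

16.8 mg/L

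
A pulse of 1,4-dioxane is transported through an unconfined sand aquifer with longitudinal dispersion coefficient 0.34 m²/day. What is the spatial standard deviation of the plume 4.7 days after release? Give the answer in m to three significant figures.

1.79 m

Dispersive spreading gives a Gaussian with σ² = 2Dt; advection only shifts the center.
σ = √(2 × 0.34 × 4.7) = 1.79 m.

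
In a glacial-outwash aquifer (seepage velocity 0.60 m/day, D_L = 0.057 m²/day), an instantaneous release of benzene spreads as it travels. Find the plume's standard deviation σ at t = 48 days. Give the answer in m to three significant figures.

Dispersive spreading gives a Gaussian with σ² = 2Dt; advection only shifts the center.
σ = √(2 × 0.057 × 48) = 2.34 m.

2.34 m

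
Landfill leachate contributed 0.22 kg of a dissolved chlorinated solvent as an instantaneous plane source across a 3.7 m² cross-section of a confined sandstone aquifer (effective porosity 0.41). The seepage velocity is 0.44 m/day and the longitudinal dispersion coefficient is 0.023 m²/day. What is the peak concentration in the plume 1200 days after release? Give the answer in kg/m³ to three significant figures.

0.00779 kg/m³

The peak of an instantaneous 1D plume sits at x = vt; there the Gaussian factor is 1 and C_max = M/(n_e·A·√(4πDt)), where n_e·A is the pore area the mass is dissolved in.
√(4πDt) = √(4π × 0.023 × 1200) = 18.62 m, so C_max = 0.22/(0.41 × 3.7 × 18.62) = 0.00779 kg/m³.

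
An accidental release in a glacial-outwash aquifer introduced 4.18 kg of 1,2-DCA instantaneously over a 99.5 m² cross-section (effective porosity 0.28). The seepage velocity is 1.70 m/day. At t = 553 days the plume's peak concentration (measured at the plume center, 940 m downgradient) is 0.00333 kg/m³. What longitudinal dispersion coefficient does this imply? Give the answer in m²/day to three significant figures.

0.292 m²/day

At the plume center C_max = M/(n_e·A·√(4πDt)), so D = M²/(4πt·(n_e·A·C_max)²).
n_e·A·C_max = 0.28 × 99.5 × 0.00333 = 0.09277 kg/m.
D = 4.18²/(4π × 553 × 0.09277²) = 0.292 m²/day.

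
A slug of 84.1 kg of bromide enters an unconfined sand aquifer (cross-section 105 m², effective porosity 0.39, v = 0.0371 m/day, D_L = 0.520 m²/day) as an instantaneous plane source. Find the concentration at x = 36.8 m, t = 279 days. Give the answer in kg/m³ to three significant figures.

For an instantaneous plane source, C(x,t) = M/(n_e·A·√(4πDt)) · exp(−(x−vt)²/(4Dt)), with n_e·A the pore (flow) area.
Plume center vt = 0.0371 × 279 = 10.3509 m, so the well at 36.8 m is 26.4491 m downgradient of the peak.
√(4πDt) = 42.70 m, giving peak height M/(n_e·A·√(4πDt)) = 84.1/(0.39 × 105 × 42.70) = 0.04810 kg/m³.
(x−vt)²/(4Dt) = (26.4491)²/(4 × 0.520 × 279) = 1.205; exp(−1.205) = 0.2997.
C = 0.04810 × 0.2997 = 0.0144 kg/m³.

0.0144 kg/m³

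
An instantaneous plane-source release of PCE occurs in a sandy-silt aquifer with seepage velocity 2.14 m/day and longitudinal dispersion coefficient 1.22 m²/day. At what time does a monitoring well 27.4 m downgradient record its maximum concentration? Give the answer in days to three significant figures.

For the 1D instantaneous-source solution, setting ∂C/∂t = 0 at fixed x gives v²t² + 2Dt − x² = 0, so t = (√(D² + v²x²) − D)/v².
√(D² + v²x²) = √(1.22² + 2.14² × 27.4²) = 58.65; v² = 4.5796.
t = (58.65 − 1.22)/4.5796 = 12.5 days (vs. the pure-advection estimate x/v = 12.8 d).

12.5 days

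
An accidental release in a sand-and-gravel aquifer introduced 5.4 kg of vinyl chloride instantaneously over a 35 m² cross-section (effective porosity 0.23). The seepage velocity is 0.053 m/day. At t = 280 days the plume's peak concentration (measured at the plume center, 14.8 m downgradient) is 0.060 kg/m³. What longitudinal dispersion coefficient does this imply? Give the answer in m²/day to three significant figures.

At the plume center C_max = M/(n_e·A·√(4πDt)), so D = M²/(4πt·(n_e·A·C_max)²).
n_e·A·C_max = 0.23 × 35 × 0.060 = 0.4830 kg/m.
D = 5.4²/(4π × 280 × 0.4830²) = 0.0355 m²/day.

0.0355 m²/day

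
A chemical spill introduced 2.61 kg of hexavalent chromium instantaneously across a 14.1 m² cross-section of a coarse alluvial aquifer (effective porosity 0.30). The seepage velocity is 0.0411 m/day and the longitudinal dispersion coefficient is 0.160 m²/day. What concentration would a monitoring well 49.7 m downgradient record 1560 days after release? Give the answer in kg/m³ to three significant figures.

0.00895 kg/m³

For an instantaneous plane source, C(x,t) = M/(n_e·A·√(4πDt)) · exp(−(x−vt)²/(4Dt)), with n_e·A the pore (flow) area.
Plume center vt = 0.0411 × 1560 = 64.116 m, so the well at 49.7 m is 14.416 m upgradient of the peak.
√(4πDt) = 56.01 m, giving peak height M/(n_e·A·√(4πDt)) = 2.61/(0.30 × 14.1 × 56.01) = 0.01102 kg/m³.
(x−vt)²/(4Dt) = (-14.416)²/(4 × 0.160 × 1560) = 0.2082; exp(−0.2082) = 0.8120.
C = 0.01102 × 0.8120 = 0.00895 kg/m³.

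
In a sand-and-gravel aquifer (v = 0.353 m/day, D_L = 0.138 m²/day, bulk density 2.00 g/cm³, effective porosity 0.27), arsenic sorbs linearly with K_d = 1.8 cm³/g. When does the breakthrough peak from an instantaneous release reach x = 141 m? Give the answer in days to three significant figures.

Retardation factor R = 1 + ρ_b·K_d/n = 1 + 2.00 × 1.8/0.27 = 14.33.
Sorption retards both mechanisms: v_R = v/R = 0.02463 m/day, D_R = D/R = 0.009630 m²/day.
Peak time from v_R²t² + 2D_R t − x² = 0: t = (√(D_R² + v_R²x²) − D_R)/v_R².
√(D_R² + v_R²x²) = √(0.009630² + 0.02463² × 141²) = 3.473; v_R² = 0.0006066.
t = (3.473 − 0.009630)/0.0006066 = 5710 days.

5710 days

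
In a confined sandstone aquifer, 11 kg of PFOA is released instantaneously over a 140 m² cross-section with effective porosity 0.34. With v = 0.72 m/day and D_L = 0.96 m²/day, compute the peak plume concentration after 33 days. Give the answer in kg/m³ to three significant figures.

The peak of an instantaneous 1D plume sits at x = vt; there the Gaussian factor is 1 and C_max = M/(n_e·A·√(4πDt)), where n_e·A is the pore area the mass is dissolved in.
√(4πDt) = √(4π × 0.96 × 33) = 19.95 m, so C_max = 11/(0.34 × 140 × 19.95) = 0.0116 kg/m³.

0.0116 kg/m³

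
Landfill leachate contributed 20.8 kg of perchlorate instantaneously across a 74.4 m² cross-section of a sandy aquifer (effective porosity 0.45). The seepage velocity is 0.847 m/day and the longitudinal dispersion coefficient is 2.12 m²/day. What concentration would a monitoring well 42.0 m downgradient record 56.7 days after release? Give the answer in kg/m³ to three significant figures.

For an instantaneous plane source, C(x,t) = M/(n_e·A·√(4πDt)) · exp(−(x−vt)²/(4Dt)), with n_e·A the pore (flow) area.
Plume center vt = 0.847 × 56.7 = 48.0249 m, so the well at 42.0 m is 6.0249 m upgradient of the peak.
√(4πDt) = 38.87 m, giving peak height M/(n_e·A·√(4πDt)) = 20.8/(0.45 × 74.4 × 38.87) = 0.01598 kg/m³.
(x−vt)²/(4Dt) = (-6.0249)²/(4 × 2.12 × 56.7) = 0.07550; exp(−0.07550) = 0.9273.
C = 0.01598 × 0.9273 = 0.0148 kg/m³.

0.0148 kg/m³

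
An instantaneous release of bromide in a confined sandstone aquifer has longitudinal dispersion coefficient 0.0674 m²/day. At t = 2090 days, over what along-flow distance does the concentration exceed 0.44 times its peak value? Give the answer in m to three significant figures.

The plume is Gaussian with σ = √(2Dt) = √(2 × 0.0674 × 2090) = 16.78 m.
C/C_peak = exp(−Δx²/(2σ²)) = 0.44 ⇒ Δx = σ·√(−2 ln 0.44) = 16.78 × 1.281 = 21.50 m.
Width = 2Δx = 43.0 m.

43.0 m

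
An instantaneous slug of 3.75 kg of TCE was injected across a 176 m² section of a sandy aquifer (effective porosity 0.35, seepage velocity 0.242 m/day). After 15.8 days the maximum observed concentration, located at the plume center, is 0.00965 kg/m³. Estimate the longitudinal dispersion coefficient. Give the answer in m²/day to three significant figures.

0.200 m²/day

At the plume center C_max = M/(n_e·A·√(4πDt)), so D = M²/(4πt·(n_e·A·C_max)²).
n_e·A·C_max = 0.35 × 176 × 0.00965 = 0.5944 kg/m.
D = 3.75²/(4π × 15.8 × 0.5944²) = 0.200 m²/day.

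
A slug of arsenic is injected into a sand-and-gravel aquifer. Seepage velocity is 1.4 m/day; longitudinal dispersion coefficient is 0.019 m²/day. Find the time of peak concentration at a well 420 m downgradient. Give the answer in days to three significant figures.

300 days

For the 1D instantaneous-source solution, setting ∂C/∂t = 0 at fixed x gives v²t² + 2Dt − x² = 0, so t = (√(D² + v²x²) − D)/v².
√(D² + v²x²) = √(0.019² + 1.4² × 420²) = 588.0; v² = 1.96.
t = (588.0 − 0.019)/1.96 = 300 days (vs. the pure-advection estimate x/v = 300 d).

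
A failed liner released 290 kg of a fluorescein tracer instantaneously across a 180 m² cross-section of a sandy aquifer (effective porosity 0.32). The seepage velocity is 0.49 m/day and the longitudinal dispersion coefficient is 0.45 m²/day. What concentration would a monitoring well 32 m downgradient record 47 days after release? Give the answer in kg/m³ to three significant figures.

0.119 kg/m³

For an instantaneous plane source, C(x,t) = M/(n_e·A·√(4πDt)) · exp(−(x−vt)²/(4Dt)), with n_e·A the pore (flow) area.
Plume center vt = 0.49 × 47 = 23.03 m, so the well at 32 m is 8.97 m downgradient of the peak.
√(4πDt) = 16.30 m, giving peak height M/(n_e·A·√(4πDt)) = 290/(0.32 × 180 × 16.30) = 0.3089 kg/m³.
(x−vt)²/(4Dt) = (8.97)²/(4 × 0.45 × 47) = 0.9511; exp(−0.9511) = 0.3863.
C = 0.3089 × 0.3863 = 0.119 kg/m³.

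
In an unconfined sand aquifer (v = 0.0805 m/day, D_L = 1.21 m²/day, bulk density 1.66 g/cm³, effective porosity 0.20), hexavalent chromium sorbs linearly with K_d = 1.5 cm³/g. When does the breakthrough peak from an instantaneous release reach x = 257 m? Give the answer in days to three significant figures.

40500 days

Retardation factor R = 1 + ρ_b·K_d/n = 1 + 1.66 × 1.5/0.20 = 13.45.
Sorption retards both mechanisms: v_R = v/R = 0.005985 m/day, D_R = D/R = 0.08996 m²/day.
Peak time from v_R²t² + 2D_R t − x² = 0: t = (√(D_R² + v_R²x²) − D_R)/v_R².
√(D_R² + v_R²x²) = √(0.08996² + 0.005985² × 257²) = 1.541; v_R² = 3.582e-05.
t = (1.541 − 0.08996)/3.582e-05 = 40500 days.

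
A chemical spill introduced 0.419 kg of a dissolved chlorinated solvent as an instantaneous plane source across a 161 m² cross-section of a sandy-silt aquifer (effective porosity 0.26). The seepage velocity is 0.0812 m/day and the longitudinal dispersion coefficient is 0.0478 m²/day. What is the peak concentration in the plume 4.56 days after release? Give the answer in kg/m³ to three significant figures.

0.00605 kg/m³

The peak of an instantaneous 1D plume sits at x = vt; there the Gaussian factor is 1 and C_max = M/(n_e·A·√(4πDt)), where n_e·A is the pore area the mass is dissolved in.
√(4πDt) = √(4π × 0.0478 × 4.56) = 1.655 m, so C_max = 0.419/(0.26 × 161 × 1.655) = 0.00605 kg/m³.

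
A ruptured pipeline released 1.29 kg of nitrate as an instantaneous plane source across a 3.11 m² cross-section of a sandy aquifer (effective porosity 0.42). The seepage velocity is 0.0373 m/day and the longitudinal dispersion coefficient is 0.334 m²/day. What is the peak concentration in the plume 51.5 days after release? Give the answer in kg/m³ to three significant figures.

The peak of an instantaneous 1D plume sits at x = vt; there the Gaussian factor is 1 and C_max = M/(n_e·A·√(4πDt)), where n_e·A is the pore area the mass is dissolved in.
√(4πDt) = √(4π × 0.334 × 51.5) = 14.70 m, so C_max = 1.29/(0.42 × 3.11 × 14.70) = 0.0672 kg/m³.

0.0672 kg/m³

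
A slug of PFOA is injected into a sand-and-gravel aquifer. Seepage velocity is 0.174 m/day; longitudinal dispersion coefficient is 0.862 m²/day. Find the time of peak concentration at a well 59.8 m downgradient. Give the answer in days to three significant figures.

For the 1D instantaneous-source solution, setting ∂C/∂t = 0 at fixed x gives v²t² + 2Dt − x² = 0, so t = (√(D² + v²x²) − D)/v².
√(D² + v²x²) = √(0.862² + 0.174² × 59.8²) = 10.44; v² = 0.030276.
t = (10.44 − 0.862)/0.030276 = 316 days (vs. the pure-advection estimate x/v = 344 d).

316 days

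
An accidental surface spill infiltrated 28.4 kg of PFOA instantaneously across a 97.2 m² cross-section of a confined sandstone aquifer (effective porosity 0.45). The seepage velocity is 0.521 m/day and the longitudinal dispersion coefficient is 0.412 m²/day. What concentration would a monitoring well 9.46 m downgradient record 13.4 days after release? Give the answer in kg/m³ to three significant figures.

For an instantaneous plane source, C(x,t) = M/(n_e·A·√(4πDt)) · exp(−(x−vt)²/(4Dt)), with n_e·A the pore (flow) area.
Plume center vt = 0.521 × 13.4 = 6.9814 m, so the well at 9.46 m is 2.4786 m downgradient of the peak.
√(4πDt) = 8.329 m, giving peak height M/(n_e·A·√(4πDt)) = 28.4/(0.45 × 97.2 × 8.329) = 0.07796 kg/m³.
(x−vt)²/(4Dt) = (2.4786)²/(4 × 0.412 × 13.4) = 0.2782; exp(−0.2782) = 0.7571.
C = 0.07796 × 0.7571 = 0.0590 kg/m³.

0.0590 kg/m³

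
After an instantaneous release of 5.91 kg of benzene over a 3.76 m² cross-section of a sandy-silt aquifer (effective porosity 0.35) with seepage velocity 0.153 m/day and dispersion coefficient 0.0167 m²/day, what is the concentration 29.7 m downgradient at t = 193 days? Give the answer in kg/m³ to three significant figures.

For an instantaneous plane source, C(x,t) = M/(n_e·A·√(4πDt)) · exp(−(x−vt)²/(4Dt)), with n_e·A the pore (flow) area.
Plume center vt = 0.153 × 193 = 29.529 m, so the well at 29.7 m is 0.171 m downgradient of the peak.
√(4πDt) = 6.364 m, giving peak height M/(n_e·A·√(4πDt)) = 5.91/(0.35 × 3.76 × 6.364) = 0.7057 kg/m³.
(x−vt)²/(4Dt) = (0.171)²/(4 × 0.0167 × 193) = 0.002268; exp(−0.002268) = 0.9977.
C = 0.7057 × 0.9977 = 0.704 kg/m³.

0.704 kg/m³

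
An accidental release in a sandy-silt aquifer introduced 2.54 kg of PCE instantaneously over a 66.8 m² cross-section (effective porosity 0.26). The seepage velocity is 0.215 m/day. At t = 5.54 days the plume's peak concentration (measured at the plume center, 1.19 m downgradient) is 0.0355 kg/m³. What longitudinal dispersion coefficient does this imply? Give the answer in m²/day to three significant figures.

0.244 m²/day

At the plume center C_max = M/(n_e·A·√(4πDt)), so D = M²/(4πt·(n_e·A·C_max)²).
n_e·A·C_max = 0.26 × 66.8 × 0.0355 = 0.6166 kg/m.
D = 2.54²/(4π × 5.54 × 0.6166²) = 0.244 m²/day.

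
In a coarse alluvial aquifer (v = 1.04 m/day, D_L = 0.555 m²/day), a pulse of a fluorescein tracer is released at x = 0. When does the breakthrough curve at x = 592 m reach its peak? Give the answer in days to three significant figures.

569 days

For the 1D instantaneous-source solution, setting ∂C/∂t = 0 at fixed x gives v²t² + 2Dt − x² = 0, so t = (√(D² + v²x²) − D)/v².
√(D² + v²x²) = √(0.555² + 1.04² × 592²) = 615.7; v² = 1.0816.
t = (615.7 − 0.555)/1.0816 = 569 days (vs. the pure-advection estimate x/v = 569 d).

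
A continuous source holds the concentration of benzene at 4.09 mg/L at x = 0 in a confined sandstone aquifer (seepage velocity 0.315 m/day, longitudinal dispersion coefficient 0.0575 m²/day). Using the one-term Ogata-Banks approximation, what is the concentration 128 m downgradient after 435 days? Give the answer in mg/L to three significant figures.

For a continuous step input, C/C₀ ≈ ½·erfc((x−vt)/(2√(Dt))).
vt = 0.315 × 435 = 137.025 m and 2√(Dt) = 2√(0.0575 × 435) = 10.00 m.
Argument (x−vt)/(2√(Dt)) = (128 − 137.025)/10.00 = -0.9025; ½·erfc(-0.9025) = 0.8991.
C = 4.09 × 0.8991 = 3.68 mg/L.

3.68 mg/L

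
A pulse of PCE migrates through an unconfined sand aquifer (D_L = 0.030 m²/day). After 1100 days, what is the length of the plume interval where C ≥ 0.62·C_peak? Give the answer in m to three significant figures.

15.9 m

The plume is Gaussian with σ = √(2Dt) = √(2 × 0.030 × 1100) = 8.124 m.
C/C_peak = exp(−Δx²/(2σ²)) = 0.62 ⇒ Δx = σ·√(−2 ln 0.62) = 8.124 × 0.9778 = 7.944 m.
Width = 2Δx = 15.9 m.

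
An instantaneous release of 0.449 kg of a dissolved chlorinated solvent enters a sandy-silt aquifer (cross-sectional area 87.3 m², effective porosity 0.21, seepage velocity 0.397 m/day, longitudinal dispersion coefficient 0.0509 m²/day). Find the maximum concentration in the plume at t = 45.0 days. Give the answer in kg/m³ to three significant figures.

The peak of an instantaneous 1D plume sits at x = vt; there the Gaussian factor is 1 and C_max = M/(n_e·A·√(4πDt)), where n_e·A is the pore area the mass is dissolved in.
√(4πDt) = √(4π × 0.0509 × 45.0) = 5.365 m, so C_max = 0.449/(0.21 × 87.3 × 5.365) = 0.00457 kg/m³.

0.00457 kg/m³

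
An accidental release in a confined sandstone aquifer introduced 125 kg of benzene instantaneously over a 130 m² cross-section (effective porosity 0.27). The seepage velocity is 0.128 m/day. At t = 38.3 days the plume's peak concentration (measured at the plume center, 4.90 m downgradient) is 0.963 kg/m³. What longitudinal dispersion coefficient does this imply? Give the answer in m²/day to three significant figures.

0.0284 m²/day

At the plume center C_max = M/(n_e·A·√(4πDt)), so D = M²/(4πt·(n_e·A·C_max)²).
n_e·A·C_max = 0.27 × 130 × 0.963 = 33.80 kg/m.
D = 125²/(4π × 38.3 × 33.80²) = 0.0284 m²/day.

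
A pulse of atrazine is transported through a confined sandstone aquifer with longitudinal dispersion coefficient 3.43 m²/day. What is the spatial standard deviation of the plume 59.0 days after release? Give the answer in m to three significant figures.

Dispersive spreading gives a Gaussian with σ² = 2Dt; advection only shifts the center.
σ = √(2 × 3.43 × 59.0) = 20.1 m.

20.1 m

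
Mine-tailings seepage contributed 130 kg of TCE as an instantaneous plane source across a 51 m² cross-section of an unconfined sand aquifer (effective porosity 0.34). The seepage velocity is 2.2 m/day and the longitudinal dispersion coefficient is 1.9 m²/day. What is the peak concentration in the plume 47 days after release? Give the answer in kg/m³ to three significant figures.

0.224 kg/m³

The peak of an instantaneous 1D plume sits at x = vt; there the Gaussian factor is 1 and C_max = M/(n_e·A·√(4πDt)), where n_e·A is the pore area the mass is dissolved in.
√(4πDt) = √(4π × 1.9 × 47) = 33.50 m, so C_max = 130/(0.34 × 51 × 33.50) = 0.224 kg/m³.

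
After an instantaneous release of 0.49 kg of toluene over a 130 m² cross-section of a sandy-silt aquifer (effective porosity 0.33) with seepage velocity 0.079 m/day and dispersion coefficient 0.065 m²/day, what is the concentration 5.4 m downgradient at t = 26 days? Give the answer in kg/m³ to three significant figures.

0.000473 kg/m³

For an instantaneous plane source, C(x,t) = M/(n_e·A·√(4πDt)) · exp(−(x−vt)²/(4Dt)), with n_e·A the pore (flow) area.
Plume center vt = 0.079 × 26 = 2.054 m, so the well at 5.4 m is 3.346 m downgradient of the peak.
√(4πDt) = 4.608 m, giving peak height M/(n_e·A·√(4πDt)) = 0.49/(0.33 × 130 × 4.608) = 0.002479 kg/m³.
(x−vt)²/(4Dt) = (3.346)²/(4 × 0.065 × 26) = 1.656; exp(−1.656) = 0.1909.
C = 0.002479 × 0.1909 = 0.000473 kg/m³.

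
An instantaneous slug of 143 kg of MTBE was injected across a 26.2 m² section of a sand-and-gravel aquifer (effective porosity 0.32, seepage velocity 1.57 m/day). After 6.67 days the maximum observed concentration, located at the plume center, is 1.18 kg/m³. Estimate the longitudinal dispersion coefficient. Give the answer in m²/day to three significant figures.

At the plume center C_max = M/(n_e·A·√(4πDt)), so D = M²/(4πt·(n_e·A·C_max)²).
n_e·A·C_max = 0.32 × 26.2 × 1.18 = 9.893 kg/m.
D = 143²/(4π × 6.67 × 9.893²) = 2.49 m²/day.

2.49 m²/day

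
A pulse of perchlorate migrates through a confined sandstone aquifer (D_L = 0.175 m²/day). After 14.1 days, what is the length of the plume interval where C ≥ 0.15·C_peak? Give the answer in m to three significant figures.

8.65 m

The plume is Gaussian with σ = √(2Dt) = √(2 × 0.175 × 14.1) = 2.221 m.
C/C_peak = exp(−Δx²/(2σ²)) = 0.15 ⇒ Δx = σ·√(−2 ln 0.15) = 2.221 × 1.948 = 4.327 m.
Width = 2Δx = 8.65 m.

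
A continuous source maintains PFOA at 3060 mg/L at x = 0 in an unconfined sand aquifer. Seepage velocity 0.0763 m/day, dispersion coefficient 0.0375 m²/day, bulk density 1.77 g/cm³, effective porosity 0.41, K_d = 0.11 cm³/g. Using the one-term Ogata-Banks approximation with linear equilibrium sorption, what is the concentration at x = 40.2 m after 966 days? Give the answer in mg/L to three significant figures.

Retardation factor R = 1 + ρ_b·K_d/n = 1 + 1.77 × 0.11/0.41 = 1.475.
Sorption retards both mechanisms: v_R = v/R = 0.05173 m/day, D_R = D/R = 0.02542 m²/day.
v_R·t = 0.05173 × 966 = 49.97118 m; 2√(D_R t) = 9.911 m; argument = (40.2 − 49.97118)/9.911 = -0.9859.
C = C₀ × ½·erfc(-0.9859) = 3060 × 0.9184 = 2810 mg/L.

2810 mg/L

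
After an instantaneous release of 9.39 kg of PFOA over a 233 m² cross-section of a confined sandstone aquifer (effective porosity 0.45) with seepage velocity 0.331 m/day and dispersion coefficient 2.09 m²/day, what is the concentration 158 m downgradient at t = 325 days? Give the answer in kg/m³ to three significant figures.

0.000380 kg/m³

For an instantaneous plane source, C(x,t) = M/(n_e·A·√(4πDt)) · exp(−(x−vt)²/(4Dt)), with n_e·A the pore (flow) area.
Plume center vt = 0.331 × 325 = 107.575 m, so the well at 158 m is 50.425 m downgradient of the peak.
√(4πDt) = 92.39 m, giving peak height M/(n_e·A·√(4πDt)) = 9.39/(0.45 × 233 × 92.39) = 0.0009693 kg/m³.
(x−vt)²/(4Dt) = (50.425)²/(4 × 2.09 × 325) = 0.9358; exp(−0.9358) = 0.3923.
C = 0.0009693 × 0.3923 = 0.000380 kg/m³.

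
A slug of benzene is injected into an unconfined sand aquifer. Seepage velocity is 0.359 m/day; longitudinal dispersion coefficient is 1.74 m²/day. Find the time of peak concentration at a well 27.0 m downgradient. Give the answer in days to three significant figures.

62.9 days

For the 1D instantaneous-source solution, setting ∂C/∂t = 0 at fixed x gives v²t² + 2Dt − x² = 0, so t = (√(D² + v²x²) − D)/v².
√(D² + v²x²) = √(1.74² + 0.359² × 27.0²) = 9.848; v² = 0.128881.
t = (9.848 − 1.74)/0.128881 = 62.9 days (vs. the pure-advection estimate x/v = 75.2 d).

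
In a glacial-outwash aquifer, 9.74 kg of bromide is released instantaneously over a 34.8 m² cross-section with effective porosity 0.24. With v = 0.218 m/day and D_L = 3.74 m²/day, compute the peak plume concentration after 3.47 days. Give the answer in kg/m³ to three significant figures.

The peak of an instantaneous 1D plume sits at x = vt; there the Gaussian factor is 1 and C_max = M/(n_e·A·√(4πDt)), where n_e·A is the pore area the mass is dissolved in.
√(4πDt) = √(4π × 3.74 × 3.47) = 12.77 m, so C_max = 9.74/(0.24 × 34.8 × 12.77) = 0.0913 kg/m³.

0.0913 kg/m³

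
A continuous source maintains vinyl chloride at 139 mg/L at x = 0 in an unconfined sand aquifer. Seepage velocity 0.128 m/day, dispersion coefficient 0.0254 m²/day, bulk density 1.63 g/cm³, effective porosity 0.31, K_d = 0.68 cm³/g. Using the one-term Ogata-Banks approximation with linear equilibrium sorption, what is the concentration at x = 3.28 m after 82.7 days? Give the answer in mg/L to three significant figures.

Retardation factor R = 1 + ρ_b·K_d/n = 1 + 1.63 × 0.68/0.31 = 4.575.
Sorption retards both mechanisms: v_R = v/R = 0.02798 m/day, D_R = D/R = 0.005552 m²/day.
v_R·t = 0.02798 × 82.7 = 2.313946 m; 2√(D_R t) = 1.355 m; argument = (3.28 − 2.313946)/1.355 = 0.7130.
C = C₀ × ½·erfc(0.7130) = 139 × 0.1566 = 21.8 mg/L.

21.8 mg/L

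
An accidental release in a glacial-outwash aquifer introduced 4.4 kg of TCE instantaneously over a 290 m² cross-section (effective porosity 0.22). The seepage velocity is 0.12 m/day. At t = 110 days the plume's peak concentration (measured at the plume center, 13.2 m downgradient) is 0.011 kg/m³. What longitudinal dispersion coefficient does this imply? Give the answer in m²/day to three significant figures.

At the plume center C_max = M/(n_e·A·√(4πDt)), so D = M²/(4πt·(n_e·A·C_max)²).
n_e·A·C_max = 0.22 × 290 × 0.011 = 0.7018 kg/m.
D = 4.4²/(4π × 110 × 0.7018²) = 0.0284 m²/day.

0.0284 m²/day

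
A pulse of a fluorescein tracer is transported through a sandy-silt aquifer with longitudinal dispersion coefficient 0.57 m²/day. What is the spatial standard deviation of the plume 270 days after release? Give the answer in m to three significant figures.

17.5 m

Dispersive spreading gives a Gaussian with σ² = 2Dt; advection only shifts the center.
σ = √(2 × 0.57 × 270) = 17.5 m.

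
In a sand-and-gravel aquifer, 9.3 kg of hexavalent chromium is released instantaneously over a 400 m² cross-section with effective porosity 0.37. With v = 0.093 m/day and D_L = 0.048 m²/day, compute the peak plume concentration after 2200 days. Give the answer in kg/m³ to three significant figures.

0.00172 kg/m³

The peak of an instantaneous 1D plume sits at x = vt; there the Gaussian factor is 1 and C_max = M/(n_e·A·√(4πDt)), where n_e·A is the pore area the mass is dissolved in.
√(4πDt) = √(4π × 0.048 × 2200) = 36.43 m, so C_max = 9.3/(0.37 × 400 × 36.43) = 0.00172 kg/m³.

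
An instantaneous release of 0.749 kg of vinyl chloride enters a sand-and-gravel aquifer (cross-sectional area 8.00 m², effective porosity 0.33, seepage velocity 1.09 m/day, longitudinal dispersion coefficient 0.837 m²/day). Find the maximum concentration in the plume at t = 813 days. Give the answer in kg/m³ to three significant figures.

0.00307 kg/m³

The peak of an instantaneous 1D plume sits at x = vt; there the Gaussian factor is 1 and C_max = M/(n_e·A·√(4πDt)), where n_e·A is the pore area the mass is dissolved in.
√(4πDt) = √(4π × 0.837 × 813) = 92.47 m, so C_max = 0.749/(0.33 × 8.00 × 92.47) = 0.00307 kg/m³.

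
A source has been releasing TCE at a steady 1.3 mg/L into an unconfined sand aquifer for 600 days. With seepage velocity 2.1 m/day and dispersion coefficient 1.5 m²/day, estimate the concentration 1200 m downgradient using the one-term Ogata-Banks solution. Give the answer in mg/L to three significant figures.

1.20 mg/L

For a continuous step input, C/C₀ ≈ ½·erfc((x−vt)/(2√(Dt))).
vt = 2.1 × 600 = 1260 m and 2√(Dt) = 2√(1.5 × 600) = 60.00 m.
Argument (x−vt)/(2√(Dt)) = (1200 − 1260)/60.00 = -1.000; ½·erfc(-1.000) = 0.9214.
C = 1.3 × 0.9214 = 1.20 mg/L.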